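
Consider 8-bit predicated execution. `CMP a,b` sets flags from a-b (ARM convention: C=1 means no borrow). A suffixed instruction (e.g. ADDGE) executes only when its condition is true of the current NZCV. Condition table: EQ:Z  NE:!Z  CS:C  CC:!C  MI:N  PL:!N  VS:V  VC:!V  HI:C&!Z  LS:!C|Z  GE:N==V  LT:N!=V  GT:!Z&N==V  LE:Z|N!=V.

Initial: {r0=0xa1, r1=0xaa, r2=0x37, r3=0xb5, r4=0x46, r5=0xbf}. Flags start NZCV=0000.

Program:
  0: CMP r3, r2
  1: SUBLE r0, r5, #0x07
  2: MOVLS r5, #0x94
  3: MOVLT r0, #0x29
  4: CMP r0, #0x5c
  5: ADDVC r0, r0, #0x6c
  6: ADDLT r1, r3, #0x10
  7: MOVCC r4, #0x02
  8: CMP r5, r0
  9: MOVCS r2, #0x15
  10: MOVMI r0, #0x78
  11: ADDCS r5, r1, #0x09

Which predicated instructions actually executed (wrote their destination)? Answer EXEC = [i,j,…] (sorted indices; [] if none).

EXEC = [1,3,5,6,7,9,11]

0: ✓ CMP  NZCV=0011
1: ✓ SUBLE  r0←0xb8
2: · MOVLS
3: ✓ MOVLT  r0←0x29
4: ✓ CMP  NZCV=1000
5: ✓ ADDVC  r0←0x95
6: ✓ ADDLT  r1←0xc5
7: ✓ MOVCC  r4←0x02
8: ✓ CMP  NZCV=0010
9: ✓ MOVCS  r2←0x15
10: · MOVMI
11: ✓ ADDCS  r5←0xce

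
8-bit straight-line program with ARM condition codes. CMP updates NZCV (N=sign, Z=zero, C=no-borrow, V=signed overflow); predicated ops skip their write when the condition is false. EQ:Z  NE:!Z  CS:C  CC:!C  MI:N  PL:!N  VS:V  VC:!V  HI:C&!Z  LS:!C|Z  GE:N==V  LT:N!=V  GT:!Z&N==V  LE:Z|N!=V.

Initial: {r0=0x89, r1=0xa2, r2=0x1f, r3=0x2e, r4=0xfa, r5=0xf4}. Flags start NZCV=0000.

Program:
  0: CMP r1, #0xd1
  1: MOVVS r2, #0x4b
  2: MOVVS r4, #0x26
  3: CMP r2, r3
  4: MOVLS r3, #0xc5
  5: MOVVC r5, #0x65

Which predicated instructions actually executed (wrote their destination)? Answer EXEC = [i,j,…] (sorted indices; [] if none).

[0] flags=1000 → (cmp)
[1] flags=1000 VS?F → skip
[2] flags=1000 VS?F → skip
[3] flags=1000 → (cmp)
[4] flags=1000 LS?T → r3=0xc5
[5] flags=1000 VC?T → r5=0x65

EXEC = [4,5]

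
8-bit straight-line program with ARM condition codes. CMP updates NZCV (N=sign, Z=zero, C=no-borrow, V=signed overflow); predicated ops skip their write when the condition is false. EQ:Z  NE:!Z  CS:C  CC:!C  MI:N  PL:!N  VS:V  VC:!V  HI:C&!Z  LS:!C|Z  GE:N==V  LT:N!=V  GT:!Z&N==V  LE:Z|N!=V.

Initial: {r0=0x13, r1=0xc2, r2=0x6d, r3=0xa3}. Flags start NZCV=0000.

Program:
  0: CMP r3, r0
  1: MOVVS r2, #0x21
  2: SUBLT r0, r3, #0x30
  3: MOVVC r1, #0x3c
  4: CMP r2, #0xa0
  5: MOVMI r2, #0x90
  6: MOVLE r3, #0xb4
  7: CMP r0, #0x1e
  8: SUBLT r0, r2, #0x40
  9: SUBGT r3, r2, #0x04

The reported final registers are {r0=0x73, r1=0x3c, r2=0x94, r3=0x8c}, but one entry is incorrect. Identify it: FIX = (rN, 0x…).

FIX = (r2, 0x90)

0: ✓ CMP  NZCV=1010
1: · MOVVS
2: ✓ SUBLT  r0←0x73
3: ✓ MOVVC  r1←0x3c
4: ✓ CMP  NZCV=1001
5: ✓ MOVMI  r2←0x90
6: · MOVLE
7: ✓ CMP  NZCV=0010
8: · SUBLT
9: ✓ SUBGT  r3←0x8c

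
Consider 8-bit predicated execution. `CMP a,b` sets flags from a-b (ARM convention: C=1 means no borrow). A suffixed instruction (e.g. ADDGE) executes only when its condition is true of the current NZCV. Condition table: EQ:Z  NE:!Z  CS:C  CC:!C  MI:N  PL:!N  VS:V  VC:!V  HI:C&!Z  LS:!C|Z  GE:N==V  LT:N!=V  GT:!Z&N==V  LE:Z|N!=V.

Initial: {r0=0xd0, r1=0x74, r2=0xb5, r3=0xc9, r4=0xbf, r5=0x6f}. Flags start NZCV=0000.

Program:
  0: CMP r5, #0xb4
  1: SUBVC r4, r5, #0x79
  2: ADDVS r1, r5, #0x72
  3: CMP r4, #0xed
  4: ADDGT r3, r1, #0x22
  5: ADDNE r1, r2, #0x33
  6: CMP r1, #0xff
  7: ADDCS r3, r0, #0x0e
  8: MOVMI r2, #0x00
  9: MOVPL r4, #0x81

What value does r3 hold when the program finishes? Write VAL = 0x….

VAL = 0xc9

[0] flags=1001 → (cmp)
[1] flags=1001 VC?F → skip
[2] flags=1001 VS?T → r1=0xe1
[3] flags=1000 → (cmp)
[4] flags=1000 GT?F → skip
[5] flags=1000 NE?T → r1=0xe8
[6] flags=1000 → (cmp)
[7] flags=1000 CS?F → skip
[8] flags=1000 MI?T → r2=0x00
[9] flags=1000 PL?F → skip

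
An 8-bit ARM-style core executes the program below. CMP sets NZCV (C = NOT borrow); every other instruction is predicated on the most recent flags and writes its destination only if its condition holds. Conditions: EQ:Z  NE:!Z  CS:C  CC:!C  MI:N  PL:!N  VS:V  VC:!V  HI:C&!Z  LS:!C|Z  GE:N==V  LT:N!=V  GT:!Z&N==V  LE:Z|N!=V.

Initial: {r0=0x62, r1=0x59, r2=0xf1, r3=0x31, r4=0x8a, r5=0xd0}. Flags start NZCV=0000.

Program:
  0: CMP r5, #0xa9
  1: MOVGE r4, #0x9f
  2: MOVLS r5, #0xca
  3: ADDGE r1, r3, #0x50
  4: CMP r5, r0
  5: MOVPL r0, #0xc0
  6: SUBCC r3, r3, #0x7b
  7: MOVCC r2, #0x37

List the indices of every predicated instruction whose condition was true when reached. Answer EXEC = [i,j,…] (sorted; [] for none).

0: ✓ CMP  NZCV=0010
1: ✓ MOVGE  r4←0x9f
2: · MOVLS
3: ✓ ADDGE  r1←0x81
4: ✓ CMP  NZCV=0011
5: ✓ MOVPL  r0←0xc0
6: · SUBCC
7: · MOVCC

EXEC = [1,3,5]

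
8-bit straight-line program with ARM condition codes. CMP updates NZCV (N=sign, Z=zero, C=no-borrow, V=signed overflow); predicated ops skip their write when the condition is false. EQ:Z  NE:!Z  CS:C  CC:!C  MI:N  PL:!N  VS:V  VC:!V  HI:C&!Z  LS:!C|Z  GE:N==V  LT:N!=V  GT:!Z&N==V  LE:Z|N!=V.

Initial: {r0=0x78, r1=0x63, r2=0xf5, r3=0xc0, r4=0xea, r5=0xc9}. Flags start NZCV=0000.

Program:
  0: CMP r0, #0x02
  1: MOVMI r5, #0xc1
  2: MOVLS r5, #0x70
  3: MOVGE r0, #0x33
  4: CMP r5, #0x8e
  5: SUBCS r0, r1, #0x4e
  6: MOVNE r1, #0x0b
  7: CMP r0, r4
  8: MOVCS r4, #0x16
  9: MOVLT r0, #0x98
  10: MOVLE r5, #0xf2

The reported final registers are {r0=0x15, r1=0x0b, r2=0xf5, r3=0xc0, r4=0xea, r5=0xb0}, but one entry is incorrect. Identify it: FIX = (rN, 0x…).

[0] flags=0010 → (cmp)
[1] flags=0010 MI?F → skip
[2] flags=0010 LS?F → skip
[3] flags=0010 GE?T → r0=0x33
[4] flags=0010 → (cmp)
[5] flags=0010 CS?T → r0=0x15
[6] flags=0010 NE?T → r1=0x0b
[7] flags=0000 → (cmp)
[8] flags=0000 CS?F → skip
[9] flags=0000 LT?F → skip
[10] flags=0000 LE?F → skip

FIX = (r5, 0xc9)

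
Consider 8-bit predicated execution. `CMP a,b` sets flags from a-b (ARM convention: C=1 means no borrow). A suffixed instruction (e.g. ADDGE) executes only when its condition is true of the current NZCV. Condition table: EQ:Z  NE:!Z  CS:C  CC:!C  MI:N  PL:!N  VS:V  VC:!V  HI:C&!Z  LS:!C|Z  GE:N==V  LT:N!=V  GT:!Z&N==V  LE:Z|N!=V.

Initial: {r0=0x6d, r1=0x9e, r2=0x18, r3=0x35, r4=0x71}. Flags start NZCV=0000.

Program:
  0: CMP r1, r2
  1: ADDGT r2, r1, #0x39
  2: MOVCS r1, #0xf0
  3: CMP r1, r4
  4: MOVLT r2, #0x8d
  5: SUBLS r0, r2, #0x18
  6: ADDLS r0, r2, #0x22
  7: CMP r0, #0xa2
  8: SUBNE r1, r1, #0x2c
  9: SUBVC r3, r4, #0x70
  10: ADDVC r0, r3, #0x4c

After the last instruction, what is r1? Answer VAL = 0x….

[0] flags=1010 → (cmp)
[1] flags=1010 GT?F → skip
[2] flags=1010 CS?T → r1=0xf0
[3] flags=0011 → (cmp)
[4] flags=0011 LT?T → r2=0x8d
[5] flags=0011 LS?F → skip
[6] flags=0011 LS?F → skip
[7] flags=1001 → (cmp)
[8] flags=1001 NE?T → r1=0xc4
[9] flags=1001 VC?F → skip
[10] flags=1001 VC?F → skip

VAL = 0xc4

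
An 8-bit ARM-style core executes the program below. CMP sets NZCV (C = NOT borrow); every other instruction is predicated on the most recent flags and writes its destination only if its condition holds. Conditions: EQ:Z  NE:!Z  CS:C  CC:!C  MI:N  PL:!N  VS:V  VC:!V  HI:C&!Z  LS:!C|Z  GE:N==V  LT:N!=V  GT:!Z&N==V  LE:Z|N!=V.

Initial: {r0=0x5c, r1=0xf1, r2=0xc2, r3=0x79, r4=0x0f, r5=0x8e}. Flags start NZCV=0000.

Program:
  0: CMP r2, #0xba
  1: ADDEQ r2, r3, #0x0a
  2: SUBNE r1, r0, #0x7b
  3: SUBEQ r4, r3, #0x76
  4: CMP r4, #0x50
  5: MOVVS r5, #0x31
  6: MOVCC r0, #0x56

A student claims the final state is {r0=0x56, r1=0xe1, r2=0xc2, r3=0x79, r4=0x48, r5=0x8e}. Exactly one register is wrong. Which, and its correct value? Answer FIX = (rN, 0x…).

[0] flags=0010 → (cmp)
[1] flags=0010 EQ?F → skip
[2] flags=0010 NE?T → r1=0xe1
[3] flags=0010 EQ?F → skip
[4] flags=1000 → (cmp)
[5] flags=1000 VS?F → skip
[6] flags=1000 CC?T → r0=0x56

FIX = (r4, 0x0f)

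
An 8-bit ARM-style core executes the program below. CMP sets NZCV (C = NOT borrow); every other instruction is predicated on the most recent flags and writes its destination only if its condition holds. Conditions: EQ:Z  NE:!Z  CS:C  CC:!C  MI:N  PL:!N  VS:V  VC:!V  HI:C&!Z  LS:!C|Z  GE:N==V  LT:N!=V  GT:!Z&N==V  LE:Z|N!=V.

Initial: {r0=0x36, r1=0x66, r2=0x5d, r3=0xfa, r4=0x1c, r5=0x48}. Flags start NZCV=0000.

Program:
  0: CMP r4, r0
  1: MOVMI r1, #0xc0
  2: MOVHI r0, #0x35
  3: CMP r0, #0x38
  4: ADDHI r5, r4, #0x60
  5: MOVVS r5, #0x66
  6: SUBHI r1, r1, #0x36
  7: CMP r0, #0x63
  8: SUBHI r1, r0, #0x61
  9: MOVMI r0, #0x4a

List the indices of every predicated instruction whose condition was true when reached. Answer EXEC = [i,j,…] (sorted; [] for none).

EXEC = [1,9]

0: ✓ CMP  NZCV=1000
1: ✓ MOVMI  r1←0xc0
2: · MOVHI
3: ✓ CMP  NZCV=1000
4: · ADDHI
5: · MOVVS
6: · SUBHI
7: ✓ CMP  NZCV=1000
8: · SUBHI
9: ✓ MOVMI  r0←0x4a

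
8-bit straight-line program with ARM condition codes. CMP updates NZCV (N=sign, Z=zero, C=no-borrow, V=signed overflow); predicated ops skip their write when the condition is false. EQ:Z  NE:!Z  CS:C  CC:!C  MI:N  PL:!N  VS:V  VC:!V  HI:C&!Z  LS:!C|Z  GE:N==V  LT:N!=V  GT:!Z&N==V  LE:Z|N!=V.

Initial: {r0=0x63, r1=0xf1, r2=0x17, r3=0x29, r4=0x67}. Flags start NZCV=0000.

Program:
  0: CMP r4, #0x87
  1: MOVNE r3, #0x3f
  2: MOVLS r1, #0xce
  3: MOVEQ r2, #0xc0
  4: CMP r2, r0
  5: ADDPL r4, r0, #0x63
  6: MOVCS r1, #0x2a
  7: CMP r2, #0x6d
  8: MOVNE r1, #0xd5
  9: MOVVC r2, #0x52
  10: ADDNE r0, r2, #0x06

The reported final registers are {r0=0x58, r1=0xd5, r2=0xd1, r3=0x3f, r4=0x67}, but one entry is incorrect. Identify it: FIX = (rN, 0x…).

FIX = (r2, 0x52)

[0] flags=1001 → (cmp)
[1] flags=1001 NE?T → r3=0x3f
[2] flags=1001 LS?T → r1=0xce
[3] flags=1001 EQ?F → skip
[4] flags=1000 → (cmp)
[5] flags=1000 PL?F → skip
[6] flags=1000 CS?F → skip
[7] flags=1000 → (cmp)
[8] flags=1000 NE?T → r1=0xd5
[9] flags=1000 VC?T → r2=0x52
[10] flags=1000 NE?T → r0=0x58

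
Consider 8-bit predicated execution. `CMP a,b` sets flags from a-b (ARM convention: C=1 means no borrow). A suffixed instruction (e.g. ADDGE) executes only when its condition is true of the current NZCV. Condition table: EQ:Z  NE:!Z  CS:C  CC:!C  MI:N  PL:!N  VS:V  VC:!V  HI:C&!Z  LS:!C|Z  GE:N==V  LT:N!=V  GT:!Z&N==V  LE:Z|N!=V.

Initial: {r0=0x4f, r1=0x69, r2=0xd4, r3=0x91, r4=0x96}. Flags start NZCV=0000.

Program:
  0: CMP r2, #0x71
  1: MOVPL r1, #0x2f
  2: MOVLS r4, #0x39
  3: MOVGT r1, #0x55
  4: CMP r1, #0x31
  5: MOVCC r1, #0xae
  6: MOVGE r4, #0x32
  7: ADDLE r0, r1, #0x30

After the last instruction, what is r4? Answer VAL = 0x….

[0] flags=0011 → (cmp)
[1] flags=0011 PL?T → r1=0x2f
[2] flags=0011 LS?F → skip
[3] flags=0011 GT?F → skip
[4] flags=1000 → (cmp)
[5] flags=1000 CC?T → r1=0xae
[6] flags=1000 GE?F → skip
[7] flags=1000 LE?T → r0=0xde

VAL = 0x96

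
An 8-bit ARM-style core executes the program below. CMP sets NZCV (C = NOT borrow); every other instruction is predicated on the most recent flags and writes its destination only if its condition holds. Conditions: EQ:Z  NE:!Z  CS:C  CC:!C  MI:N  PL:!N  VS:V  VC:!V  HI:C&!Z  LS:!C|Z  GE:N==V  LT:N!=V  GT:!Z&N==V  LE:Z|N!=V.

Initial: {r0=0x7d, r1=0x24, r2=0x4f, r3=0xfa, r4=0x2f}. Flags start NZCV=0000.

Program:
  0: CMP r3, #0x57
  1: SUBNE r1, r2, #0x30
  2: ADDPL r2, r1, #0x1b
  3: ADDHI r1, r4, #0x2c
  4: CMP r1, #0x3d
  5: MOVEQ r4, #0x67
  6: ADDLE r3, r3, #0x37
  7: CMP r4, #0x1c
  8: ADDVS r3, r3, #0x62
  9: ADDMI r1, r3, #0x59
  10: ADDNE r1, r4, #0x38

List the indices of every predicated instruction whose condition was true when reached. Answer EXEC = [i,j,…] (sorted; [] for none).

EXEC = [1,3,10]

[0] flags=1010 → (cmp)
[1] flags=1010 NE?T → r1=0x1f
[2] flags=1010 PL?F → skip
[3] flags=1010 HI?T → r1=0x5b
[4] flags=0010 → (cmp)
[5] flags=0010 EQ?F → skip
[6] flags=0010 LE?F → skip
[7] flags=0010 → (cmp)
[8] flags=0010 VS?F → skip
[9] flags=0010 MI?F → skip
[10] flags=0010 NE?T → r1=0x67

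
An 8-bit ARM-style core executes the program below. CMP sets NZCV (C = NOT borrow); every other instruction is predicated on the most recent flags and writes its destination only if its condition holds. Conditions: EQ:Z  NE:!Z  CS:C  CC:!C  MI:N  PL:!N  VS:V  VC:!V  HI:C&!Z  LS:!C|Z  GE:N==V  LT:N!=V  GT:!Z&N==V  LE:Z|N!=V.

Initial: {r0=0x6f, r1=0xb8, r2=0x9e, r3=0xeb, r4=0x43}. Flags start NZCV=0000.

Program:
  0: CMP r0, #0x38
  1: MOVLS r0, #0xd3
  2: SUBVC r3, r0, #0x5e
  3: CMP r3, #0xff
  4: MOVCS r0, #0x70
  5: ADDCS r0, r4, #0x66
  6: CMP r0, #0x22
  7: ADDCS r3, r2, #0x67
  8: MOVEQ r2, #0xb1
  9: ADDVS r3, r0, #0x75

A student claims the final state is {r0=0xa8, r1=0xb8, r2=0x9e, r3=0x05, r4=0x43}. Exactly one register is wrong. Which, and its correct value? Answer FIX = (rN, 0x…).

FIX = (r0, 0x6f)

0: ✓ CMP  NZCV=0010
1: · MOVLS
2: ✓ SUBVC  r3←0x11
3: ✓ CMP  NZCV=0000
4: · MOVCS
5: · ADDCS
6: ✓ CMP  NZCV=0010
7: ✓ ADDCS  r3←0x05
8: · MOVEQ
9: · ADDVS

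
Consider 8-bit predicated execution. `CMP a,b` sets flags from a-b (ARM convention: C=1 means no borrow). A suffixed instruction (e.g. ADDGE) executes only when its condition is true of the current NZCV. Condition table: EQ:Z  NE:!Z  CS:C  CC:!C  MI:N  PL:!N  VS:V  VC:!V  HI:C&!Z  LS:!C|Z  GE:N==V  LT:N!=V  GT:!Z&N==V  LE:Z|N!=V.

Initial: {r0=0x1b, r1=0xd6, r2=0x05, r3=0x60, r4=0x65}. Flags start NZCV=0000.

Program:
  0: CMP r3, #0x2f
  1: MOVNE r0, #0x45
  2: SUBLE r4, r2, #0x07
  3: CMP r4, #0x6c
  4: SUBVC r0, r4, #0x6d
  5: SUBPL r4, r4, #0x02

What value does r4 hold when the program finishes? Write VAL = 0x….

VAL = 0x65

0: ✓ CMP  NZCV=0010
1: ✓ MOVNE  r0←0x45
2: · SUBLE
3: ✓ CMP  NZCV=1000
4: ✓ SUBVC  r0←0xf8
5: · SUBPL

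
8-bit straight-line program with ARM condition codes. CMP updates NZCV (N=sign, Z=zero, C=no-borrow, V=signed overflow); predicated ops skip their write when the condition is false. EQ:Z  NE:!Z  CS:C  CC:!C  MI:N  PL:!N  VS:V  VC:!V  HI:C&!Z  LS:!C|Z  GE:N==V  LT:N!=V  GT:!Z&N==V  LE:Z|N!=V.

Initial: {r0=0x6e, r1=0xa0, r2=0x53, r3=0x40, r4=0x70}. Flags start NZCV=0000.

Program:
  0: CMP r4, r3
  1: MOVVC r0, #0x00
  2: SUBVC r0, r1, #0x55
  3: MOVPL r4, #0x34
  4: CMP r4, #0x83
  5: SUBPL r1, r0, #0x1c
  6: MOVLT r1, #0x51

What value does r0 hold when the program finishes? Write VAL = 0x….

VAL = 0x4b

[0] flags=0010 → (cmp)
[1] flags=0010 VC?T → r0=0x00
[2] flags=0010 VC?T → r0=0x4b
[3] flags=0010 PL?T → r4=0x34
[4] flags=1001 → (cmp)
[5] flags=1001 PL?F → skip
[6] flags=1001 LT?F → skip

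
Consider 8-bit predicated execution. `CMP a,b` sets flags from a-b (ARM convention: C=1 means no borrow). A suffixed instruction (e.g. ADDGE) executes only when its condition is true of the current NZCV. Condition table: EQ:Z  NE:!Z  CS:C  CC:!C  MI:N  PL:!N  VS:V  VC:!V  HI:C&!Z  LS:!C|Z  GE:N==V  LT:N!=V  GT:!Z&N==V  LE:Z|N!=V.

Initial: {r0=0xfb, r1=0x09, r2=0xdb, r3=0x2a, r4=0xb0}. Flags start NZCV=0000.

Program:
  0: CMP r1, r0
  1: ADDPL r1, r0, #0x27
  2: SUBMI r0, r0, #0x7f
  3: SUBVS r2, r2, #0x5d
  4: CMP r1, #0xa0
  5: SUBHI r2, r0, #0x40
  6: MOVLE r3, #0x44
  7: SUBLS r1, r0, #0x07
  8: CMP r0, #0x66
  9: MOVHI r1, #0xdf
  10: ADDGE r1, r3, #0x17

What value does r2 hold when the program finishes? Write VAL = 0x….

0: ✓ CMP  NZCV=0000
1: ✓ ADDPL  r1←0x22
2: · SUBMI
3: · SUBVS
4: ✓ CMP  NZCV=1001
5: · SUBHI
6: · MOVLE
7: ✓ SUBLS  r1←0xf4
8: ✓ CMP  NZCV=1010
9: ✓ MOVHI  r1←0xdf
10: · ADDGE

VAL = 0xdb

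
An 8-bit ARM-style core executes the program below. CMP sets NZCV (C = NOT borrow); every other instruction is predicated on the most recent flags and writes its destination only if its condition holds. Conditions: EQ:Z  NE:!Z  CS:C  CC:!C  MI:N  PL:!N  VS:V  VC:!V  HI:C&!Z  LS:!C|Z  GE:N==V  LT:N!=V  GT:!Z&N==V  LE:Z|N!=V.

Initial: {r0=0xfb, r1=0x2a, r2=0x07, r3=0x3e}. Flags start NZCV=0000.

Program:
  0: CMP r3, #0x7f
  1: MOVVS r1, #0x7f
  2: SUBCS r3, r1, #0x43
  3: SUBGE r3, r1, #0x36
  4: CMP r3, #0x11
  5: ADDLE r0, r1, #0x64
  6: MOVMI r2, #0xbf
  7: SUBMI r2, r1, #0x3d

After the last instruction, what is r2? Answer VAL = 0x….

0: ✓ CMP  NZCV=1000
1: · MOVVS
2: · SUBCS
3: · SUBGE
4: ✓ CMP  NZCV=0010
5: · ADDLE
6: · MOVMI
7: · SUBMI

VAL = 0x07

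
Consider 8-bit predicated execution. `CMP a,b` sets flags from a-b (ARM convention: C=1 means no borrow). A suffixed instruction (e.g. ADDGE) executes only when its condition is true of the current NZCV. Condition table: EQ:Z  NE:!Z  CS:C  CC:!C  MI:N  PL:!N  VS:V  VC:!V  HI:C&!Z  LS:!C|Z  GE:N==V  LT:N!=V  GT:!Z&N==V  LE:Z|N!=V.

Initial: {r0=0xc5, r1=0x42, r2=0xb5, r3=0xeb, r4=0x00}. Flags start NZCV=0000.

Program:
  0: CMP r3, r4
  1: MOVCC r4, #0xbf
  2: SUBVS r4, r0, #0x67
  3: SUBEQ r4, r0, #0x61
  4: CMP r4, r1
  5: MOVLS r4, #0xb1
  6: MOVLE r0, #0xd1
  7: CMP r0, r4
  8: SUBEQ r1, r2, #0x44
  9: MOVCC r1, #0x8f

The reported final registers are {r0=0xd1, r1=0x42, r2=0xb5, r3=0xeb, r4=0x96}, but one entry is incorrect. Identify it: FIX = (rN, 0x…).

0: ✓ CMP  NZCV=1010
1: · MOVCC
2: · SUBVS
3: · SUBEQ
4: ✓ CMP  NZCV=1000
5: ✓ MOVLS  r4←0xb1
6: ✓ MOVLE  r0←0xd1
7: ✓ CMP  NZCV=0010
8: · SUBEQ
9: · MOVCC

FIX = (r4, 0xb1)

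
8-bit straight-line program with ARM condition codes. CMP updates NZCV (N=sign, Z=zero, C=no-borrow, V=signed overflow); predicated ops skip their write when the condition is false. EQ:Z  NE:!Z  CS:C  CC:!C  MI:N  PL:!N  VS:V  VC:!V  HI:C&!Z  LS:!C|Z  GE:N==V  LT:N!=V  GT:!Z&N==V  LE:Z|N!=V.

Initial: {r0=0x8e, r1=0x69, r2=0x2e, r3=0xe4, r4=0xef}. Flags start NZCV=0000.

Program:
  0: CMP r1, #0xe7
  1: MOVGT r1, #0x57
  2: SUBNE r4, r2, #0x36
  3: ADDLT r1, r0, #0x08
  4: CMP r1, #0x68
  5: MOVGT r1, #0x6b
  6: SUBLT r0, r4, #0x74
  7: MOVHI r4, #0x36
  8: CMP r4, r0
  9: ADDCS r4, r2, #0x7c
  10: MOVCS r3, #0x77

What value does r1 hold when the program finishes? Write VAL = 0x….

[0] flags=1001 → (cmp)
[1] flags=1001 GT?T → r1=0x57
[2] flags=1001 NE?T → r4=0xf8
[3] flags=1001 LT?F → skip
[4] flags=1000 → (cmp)
[5] flags=1000 GT?F → skip
[6] flags=1000 LT?T → r0=0x84
[7] flags=1000 HI?F → skip
[8] flags=0010 → (cmp)
[9] flags=0010 CS?T → r4=0xaa
[10] flags=0010 CS?T → r3=0x77

VAL = 0x57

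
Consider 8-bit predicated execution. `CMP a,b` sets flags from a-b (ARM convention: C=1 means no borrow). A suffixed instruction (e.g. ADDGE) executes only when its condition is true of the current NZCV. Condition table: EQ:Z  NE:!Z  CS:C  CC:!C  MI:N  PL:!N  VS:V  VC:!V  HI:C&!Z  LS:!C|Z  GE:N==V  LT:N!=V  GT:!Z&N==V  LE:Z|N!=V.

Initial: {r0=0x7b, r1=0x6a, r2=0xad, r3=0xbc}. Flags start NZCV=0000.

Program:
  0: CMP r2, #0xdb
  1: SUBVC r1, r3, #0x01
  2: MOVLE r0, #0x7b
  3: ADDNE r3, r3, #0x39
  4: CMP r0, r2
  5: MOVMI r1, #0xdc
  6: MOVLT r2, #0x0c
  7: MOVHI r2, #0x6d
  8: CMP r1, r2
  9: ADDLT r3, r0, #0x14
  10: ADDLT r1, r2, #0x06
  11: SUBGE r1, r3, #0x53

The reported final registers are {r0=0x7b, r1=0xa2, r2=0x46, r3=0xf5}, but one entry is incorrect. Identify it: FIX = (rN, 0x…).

FIX = (r2, 0xad)

0: ✓ CMP  NZCV=1000
1: ✓ SUBVC  r1←0xbb
2: ✓ MOVLE  r0←0x7b
3: ✓ ADDNE  r3←0xf5
4: ✓ CMP  NZCV=1001
5: ✓ MOVMI  r1←0xdc
6: · MOVLT
7: · MOVHI
8: ✓ CMP  NZCV=0010
9: · ADDLT
10: · ADDLT
11: ✓ SUBGE  r1←0xa2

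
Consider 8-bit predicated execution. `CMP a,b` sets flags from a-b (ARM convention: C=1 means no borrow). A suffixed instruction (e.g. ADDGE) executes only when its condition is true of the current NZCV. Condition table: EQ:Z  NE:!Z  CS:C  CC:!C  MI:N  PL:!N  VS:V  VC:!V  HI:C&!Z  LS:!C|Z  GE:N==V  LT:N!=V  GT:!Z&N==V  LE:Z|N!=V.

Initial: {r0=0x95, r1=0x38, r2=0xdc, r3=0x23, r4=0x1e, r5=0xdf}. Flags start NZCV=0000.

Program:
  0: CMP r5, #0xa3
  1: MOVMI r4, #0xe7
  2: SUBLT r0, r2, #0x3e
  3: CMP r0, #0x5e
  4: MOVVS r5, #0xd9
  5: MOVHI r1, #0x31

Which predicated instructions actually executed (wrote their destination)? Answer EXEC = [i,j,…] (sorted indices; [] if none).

[0] flags=0010 → (cmp)
[1] flags=0010 MI?F → skip
[2] flags=0010 LT?F → skip
[3] flags=0011 → (cmp)
[4] flags=0011 VS?T → r5=0xd9
[5] flags=0011 HI?T → r1=0x31

EXEC = [4,5]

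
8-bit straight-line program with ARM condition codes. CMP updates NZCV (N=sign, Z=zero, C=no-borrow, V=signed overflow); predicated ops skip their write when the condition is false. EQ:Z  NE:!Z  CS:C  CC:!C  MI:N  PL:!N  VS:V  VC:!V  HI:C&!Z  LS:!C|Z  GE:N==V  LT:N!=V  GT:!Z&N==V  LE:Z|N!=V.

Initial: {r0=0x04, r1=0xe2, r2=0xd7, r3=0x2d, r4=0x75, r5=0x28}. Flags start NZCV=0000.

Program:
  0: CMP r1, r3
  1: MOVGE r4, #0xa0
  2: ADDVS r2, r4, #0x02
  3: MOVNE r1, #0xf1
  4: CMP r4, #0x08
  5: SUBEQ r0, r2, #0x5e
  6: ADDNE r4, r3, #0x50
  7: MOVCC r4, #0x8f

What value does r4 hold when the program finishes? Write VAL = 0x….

VAL = 0x7d

0: ✓ CMP  NZCV=1010
1: · MOVGE
2: · ADDVS
3: ✓ MOVNE  r1←0xf1
4: ✓ CMP  NZCV=0010
5: · SUBEQ
6: ✓ ADDNE  r4←0x7d
7: · MOVCC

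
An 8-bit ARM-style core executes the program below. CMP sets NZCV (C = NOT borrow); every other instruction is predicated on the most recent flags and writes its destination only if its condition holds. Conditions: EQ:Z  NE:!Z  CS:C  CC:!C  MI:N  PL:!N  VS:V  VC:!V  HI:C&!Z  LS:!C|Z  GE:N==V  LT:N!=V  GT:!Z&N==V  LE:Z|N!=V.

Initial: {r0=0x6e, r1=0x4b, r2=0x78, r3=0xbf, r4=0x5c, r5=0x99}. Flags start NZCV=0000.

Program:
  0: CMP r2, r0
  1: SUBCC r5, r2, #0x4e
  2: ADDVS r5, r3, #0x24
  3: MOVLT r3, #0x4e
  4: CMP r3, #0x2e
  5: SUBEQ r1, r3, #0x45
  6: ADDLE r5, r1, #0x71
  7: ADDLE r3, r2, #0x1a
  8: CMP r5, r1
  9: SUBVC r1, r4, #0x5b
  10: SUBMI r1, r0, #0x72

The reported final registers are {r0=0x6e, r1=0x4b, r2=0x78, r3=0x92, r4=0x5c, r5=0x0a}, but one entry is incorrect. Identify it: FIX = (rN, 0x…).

FIX = (r5, 0xbc)

0: ✓ CMP  NZCV=0010
1: · SUBCC
2: · ADDVS
3: · MOVLT
4: ✓ CMP  NZCV=1010
5: · SUBEQ
6: ✓ ADDLE  r5←0xbc
7: ✓ ADDLE  r3←0x92
8: ✓ CMP  NZCV=0011
9: · SUBVC
10: · SUBMI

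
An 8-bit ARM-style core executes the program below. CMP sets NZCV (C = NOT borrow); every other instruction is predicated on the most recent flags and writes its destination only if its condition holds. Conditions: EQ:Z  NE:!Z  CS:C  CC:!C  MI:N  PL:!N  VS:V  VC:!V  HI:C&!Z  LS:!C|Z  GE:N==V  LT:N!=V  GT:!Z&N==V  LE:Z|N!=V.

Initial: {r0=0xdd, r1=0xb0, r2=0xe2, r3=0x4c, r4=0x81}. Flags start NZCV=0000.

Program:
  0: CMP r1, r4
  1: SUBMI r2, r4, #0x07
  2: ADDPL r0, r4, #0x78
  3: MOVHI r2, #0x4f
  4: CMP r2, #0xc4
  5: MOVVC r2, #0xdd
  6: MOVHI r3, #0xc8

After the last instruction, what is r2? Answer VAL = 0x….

VAL = 0x4f

0: ✓ CMP  NZCV=0010
1: · SUBMI
2: ✓ ADDPL  r0←0xf9
3: ✓ MOVHI  r2←0x4f
4: ✓ CMP  NZCV=1001
5: · MOVVC
6: · MOVHI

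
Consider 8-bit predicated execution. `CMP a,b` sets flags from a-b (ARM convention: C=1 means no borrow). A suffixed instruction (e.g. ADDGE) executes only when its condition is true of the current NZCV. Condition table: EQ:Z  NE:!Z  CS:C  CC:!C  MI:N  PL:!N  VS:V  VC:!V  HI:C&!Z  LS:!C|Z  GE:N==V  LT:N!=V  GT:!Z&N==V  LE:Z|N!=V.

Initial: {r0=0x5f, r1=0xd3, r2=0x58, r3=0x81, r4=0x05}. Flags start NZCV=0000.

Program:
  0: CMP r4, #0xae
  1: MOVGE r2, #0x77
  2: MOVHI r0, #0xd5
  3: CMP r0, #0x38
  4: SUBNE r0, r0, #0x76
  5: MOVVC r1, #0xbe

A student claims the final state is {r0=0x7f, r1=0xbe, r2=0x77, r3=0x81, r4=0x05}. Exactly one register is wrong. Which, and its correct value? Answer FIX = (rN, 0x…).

0: ✓ CMP  NZCV=0000
1: ✓ MOVGE  r2←0x77
2: · MOVHI
3: ✓ CMP  NZCV=0010
4: ✓ SUBNE  r0←0xe9
5: ✓ MOVVC  r1←0xbe

FIX = (r0, 0xe9)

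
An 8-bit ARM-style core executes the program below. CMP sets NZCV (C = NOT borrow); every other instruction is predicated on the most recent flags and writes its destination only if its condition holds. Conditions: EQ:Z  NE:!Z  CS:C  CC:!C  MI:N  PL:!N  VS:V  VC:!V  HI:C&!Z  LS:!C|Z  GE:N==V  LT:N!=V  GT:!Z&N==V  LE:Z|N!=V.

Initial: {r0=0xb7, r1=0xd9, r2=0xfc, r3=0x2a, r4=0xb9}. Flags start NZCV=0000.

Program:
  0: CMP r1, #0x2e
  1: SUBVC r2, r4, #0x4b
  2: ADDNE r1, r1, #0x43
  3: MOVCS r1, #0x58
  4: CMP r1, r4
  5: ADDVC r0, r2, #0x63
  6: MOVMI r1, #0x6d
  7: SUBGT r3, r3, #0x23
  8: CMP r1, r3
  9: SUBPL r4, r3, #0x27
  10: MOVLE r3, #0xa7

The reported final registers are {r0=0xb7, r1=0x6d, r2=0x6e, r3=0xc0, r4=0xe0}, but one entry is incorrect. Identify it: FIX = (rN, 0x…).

FIX = (r3, 0x07)

0: ✓ CMP  NZCV=1010
1: ✓ SUBVC  r2←0x6e
2: ✓ ADDNE  r1←0x1c
3: ✓ MOVCS  r1←0x58
4: ✓ CMP  NZCV=1001
5: · ADDVC
6: ✓ MOVMI  r1←0x6d
7: ✓ SUBGT  r3←0x07
8: ✓ CMP  NZCV=0010
9: ✓ SUBPL  r4←0xe0
10: · MOVLE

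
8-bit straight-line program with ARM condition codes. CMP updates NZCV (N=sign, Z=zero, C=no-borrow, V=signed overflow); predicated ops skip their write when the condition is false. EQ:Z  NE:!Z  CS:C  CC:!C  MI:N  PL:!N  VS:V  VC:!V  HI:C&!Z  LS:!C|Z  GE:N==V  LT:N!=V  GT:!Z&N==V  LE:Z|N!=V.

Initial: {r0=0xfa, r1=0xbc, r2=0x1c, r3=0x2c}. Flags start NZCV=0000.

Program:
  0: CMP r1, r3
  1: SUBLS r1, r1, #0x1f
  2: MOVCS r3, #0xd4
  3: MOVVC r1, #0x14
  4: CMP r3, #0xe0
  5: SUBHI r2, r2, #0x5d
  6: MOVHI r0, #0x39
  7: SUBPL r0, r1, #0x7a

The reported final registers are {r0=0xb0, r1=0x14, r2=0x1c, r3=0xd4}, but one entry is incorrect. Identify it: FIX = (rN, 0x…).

[0] flags=1010 → (cmp)
[1] flags=1010 LS?F → skip
[2] flags=1010 CS?T → r3=0xd4
[3] flags=1010 VC?T → r1=0x14
[4] flags=1000 → (cmp)
[5] flags=1000 HI?F → skip
[6] flags=1000 HI?F → skip
[7] flags=1000 PL?F → skip

FIX = (r0, 0xfa)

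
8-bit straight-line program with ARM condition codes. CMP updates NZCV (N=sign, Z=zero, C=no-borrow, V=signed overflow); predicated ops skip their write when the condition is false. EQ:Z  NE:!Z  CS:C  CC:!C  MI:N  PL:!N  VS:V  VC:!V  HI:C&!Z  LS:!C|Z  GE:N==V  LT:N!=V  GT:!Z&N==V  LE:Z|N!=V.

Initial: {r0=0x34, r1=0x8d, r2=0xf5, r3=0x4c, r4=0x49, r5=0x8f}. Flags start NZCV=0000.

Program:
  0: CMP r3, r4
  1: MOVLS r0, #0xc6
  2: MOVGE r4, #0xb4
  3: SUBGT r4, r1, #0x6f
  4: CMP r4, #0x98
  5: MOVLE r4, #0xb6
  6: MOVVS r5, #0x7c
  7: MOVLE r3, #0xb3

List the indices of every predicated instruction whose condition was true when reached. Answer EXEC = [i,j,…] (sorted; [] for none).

0: ✓ CMP  NZCV=0010
1: · MOVLS
2: ✓ MOVGE  r4←0xb4
3: ✓ SUBGT  r4←0x1e
4: ✓ CMP  NZCV=1001
5: · MOVLE
6: ✓ MOVVS  r5←0x7c
7: · MOVLE

EXEC = [2,3,6]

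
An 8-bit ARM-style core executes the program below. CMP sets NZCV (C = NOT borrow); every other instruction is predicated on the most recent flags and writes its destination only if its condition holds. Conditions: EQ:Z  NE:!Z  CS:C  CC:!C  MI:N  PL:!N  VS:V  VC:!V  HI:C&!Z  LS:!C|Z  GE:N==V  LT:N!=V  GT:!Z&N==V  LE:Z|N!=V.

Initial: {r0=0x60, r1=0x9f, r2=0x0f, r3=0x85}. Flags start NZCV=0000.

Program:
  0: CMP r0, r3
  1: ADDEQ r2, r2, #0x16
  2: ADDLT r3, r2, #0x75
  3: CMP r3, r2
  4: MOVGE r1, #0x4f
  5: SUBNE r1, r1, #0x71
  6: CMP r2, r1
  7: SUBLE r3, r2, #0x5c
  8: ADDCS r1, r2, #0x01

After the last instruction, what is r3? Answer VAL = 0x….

[0] flags=1001 → (cmp)
[1] flags=1001 EQ?F → skip
[2] flags=1001 LT?F → skip
[3] flags=0011 → (cmp)
[4] flags=0011 GE?F → skip
[5] flags=0011 NE?T → r1=0x2e
[6] flags=1000 → (cmp)
[7] flags=1000 LE?T → r3=0xb3
[8] flags=1000 CS?F → skip

VAL = 0xb3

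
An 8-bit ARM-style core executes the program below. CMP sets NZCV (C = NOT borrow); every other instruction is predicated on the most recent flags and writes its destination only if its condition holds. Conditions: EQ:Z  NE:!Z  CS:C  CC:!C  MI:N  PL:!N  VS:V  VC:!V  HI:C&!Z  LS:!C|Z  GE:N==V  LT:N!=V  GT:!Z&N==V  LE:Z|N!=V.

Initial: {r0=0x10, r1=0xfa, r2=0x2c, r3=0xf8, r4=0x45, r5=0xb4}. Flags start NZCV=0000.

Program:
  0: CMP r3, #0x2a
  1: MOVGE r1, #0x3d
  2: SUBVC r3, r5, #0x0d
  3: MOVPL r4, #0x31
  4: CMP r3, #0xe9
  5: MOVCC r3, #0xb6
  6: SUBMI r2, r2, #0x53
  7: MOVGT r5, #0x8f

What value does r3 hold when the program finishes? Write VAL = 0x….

[0] flags=1010 → (cmp)
[1] flags=1010 GE?F → skip
[2] flags=1010 VC?T → r3=0xa7
[3] flags=1010 PL?F → skip
[4] flags=1000 → (cmp)
[5] flags=1000 CC?T → r3=0xb6
[6] flags=1000 MI?T → r2=0xd9
[7] flags=1000 GT?F → skip

VAL = 0xb6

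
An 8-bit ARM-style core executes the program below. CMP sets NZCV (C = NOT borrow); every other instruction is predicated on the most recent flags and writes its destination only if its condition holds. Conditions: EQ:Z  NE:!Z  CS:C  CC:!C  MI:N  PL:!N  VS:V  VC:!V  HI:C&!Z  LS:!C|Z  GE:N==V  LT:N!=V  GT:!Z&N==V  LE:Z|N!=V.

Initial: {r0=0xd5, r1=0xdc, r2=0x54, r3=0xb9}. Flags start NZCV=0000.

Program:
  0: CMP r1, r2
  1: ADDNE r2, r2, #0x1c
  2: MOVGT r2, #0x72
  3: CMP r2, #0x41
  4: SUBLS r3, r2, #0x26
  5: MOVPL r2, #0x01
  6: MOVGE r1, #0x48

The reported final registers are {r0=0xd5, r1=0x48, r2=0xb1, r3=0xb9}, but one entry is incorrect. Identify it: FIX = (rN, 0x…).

[0] flags=1010 → (cmp)
[1] flags=1010 NE?T → r2=0x70
[2] flags=1010 GT?F → skip
[3] flags=0010 → (cmp)
[4] flags=0010 LS?F → skip
[5] flags=0010 PL?T → r2=0x01
[6] flags=0010 GE?T → r1=0x48

FIX = (r2, 0x01)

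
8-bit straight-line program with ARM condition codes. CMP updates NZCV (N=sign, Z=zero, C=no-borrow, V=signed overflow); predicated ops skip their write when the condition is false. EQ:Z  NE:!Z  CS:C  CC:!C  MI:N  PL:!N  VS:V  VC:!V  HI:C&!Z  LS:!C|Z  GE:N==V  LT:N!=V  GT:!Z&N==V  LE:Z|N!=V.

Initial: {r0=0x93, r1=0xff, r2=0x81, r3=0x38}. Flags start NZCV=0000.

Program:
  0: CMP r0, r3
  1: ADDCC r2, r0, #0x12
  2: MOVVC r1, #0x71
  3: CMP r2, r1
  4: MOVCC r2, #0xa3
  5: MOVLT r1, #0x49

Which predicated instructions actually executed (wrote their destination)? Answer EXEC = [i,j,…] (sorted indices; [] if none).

EXEC = [4,5]

[0] flags=0011 → (cmp)
[1] flags=0011 CC?F → skip
[2] flags=0011 VC?F → skip
[3] flags=1000 → (cmp)
[4] flags=1000 CC?T → r2=0xa3
[5] flags=1000 LT?T → r1=0x49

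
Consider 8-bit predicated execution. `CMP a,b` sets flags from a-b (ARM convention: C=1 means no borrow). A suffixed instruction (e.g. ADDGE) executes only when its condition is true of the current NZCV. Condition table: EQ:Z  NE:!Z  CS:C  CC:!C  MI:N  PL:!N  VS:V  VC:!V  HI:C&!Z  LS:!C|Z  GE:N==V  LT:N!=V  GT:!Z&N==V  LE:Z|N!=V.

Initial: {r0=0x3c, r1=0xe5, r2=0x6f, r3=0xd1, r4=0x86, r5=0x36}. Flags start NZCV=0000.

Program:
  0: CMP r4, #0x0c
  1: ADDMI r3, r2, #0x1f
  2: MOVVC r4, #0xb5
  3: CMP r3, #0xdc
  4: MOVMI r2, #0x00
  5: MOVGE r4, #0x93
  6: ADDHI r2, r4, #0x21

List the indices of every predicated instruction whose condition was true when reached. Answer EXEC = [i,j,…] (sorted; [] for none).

0: ✓ CMP  NZCV=0011
1: · ADDMI
2: · MOVVC
3: ✓ CMP  NZCV=1000
4: ✓ MOVMI  r2←0x00
5: · MOVGE
6: · ADDHI

EXEC = [4]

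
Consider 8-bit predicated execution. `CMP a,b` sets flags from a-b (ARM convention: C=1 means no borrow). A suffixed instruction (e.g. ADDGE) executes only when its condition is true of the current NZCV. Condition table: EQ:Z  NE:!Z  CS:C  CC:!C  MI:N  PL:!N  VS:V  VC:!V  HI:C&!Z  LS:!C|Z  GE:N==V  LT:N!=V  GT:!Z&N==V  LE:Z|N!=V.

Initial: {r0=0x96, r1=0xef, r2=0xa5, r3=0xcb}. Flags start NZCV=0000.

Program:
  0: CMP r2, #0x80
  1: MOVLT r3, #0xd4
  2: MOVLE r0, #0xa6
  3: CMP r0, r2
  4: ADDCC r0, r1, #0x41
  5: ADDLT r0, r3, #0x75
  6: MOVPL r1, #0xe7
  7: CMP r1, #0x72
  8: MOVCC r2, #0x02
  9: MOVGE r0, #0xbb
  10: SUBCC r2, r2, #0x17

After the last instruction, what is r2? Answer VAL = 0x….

VAL = 0xa5

[0] flags=0010 → (cmp)
[1] flags=0010 LT?F → skip
[2] flags=0010 LE?F → skip
[3] flags=1000 → (cmp)
[4] flags=1000 CC?T → r0=0x30
[5] flags=1000 LT?T → r0=0x40
[6] flags=1000 PL?F → skip
[7] flags=0011 → (cmp)
[8] flags=0011 CC?F → skip
[9] flags=0011 GE?F → skip
[10] flags=0011 CC?F → skip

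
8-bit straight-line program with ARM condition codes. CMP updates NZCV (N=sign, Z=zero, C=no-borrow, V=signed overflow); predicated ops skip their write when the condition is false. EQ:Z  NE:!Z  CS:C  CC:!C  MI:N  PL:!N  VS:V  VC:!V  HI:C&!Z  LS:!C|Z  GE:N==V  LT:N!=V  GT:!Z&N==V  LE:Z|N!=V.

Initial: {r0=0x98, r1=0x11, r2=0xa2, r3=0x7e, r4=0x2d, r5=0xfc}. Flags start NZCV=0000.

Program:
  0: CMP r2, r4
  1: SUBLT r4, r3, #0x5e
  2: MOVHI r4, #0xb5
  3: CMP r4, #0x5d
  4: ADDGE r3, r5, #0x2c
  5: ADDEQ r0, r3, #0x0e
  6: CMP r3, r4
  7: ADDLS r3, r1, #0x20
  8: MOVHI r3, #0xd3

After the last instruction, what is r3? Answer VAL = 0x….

0: ✓ CMP  NZCV=0011
1: ✓ SUBLT  r4←0x20
2: ✓ MOVHI  r4←0xb5
3: ✓ CMP  NZCV=0011
4: · ADDGE
5: · ADDEQ
6: ✓ CMP  NZCV=1001
7: ✓ ADDLS  r3←0x31
8: · MOVHI

VAL = 0x31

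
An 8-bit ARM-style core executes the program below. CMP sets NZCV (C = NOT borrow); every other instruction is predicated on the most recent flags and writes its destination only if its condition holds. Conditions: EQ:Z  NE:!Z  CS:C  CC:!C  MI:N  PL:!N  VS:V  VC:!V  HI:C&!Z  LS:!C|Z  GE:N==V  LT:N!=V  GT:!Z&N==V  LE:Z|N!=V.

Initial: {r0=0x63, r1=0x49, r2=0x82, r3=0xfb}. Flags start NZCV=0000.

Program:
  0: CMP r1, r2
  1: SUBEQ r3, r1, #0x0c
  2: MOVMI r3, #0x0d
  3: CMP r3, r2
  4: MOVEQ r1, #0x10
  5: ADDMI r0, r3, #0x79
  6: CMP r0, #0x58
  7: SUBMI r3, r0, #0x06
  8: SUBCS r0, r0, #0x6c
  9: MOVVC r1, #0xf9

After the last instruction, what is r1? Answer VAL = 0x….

VAL = 0x49

0: ✓ CMP  NZCV=1001
1: · SUBEQ
2: ✓ MOVMI  r3←0x0d
3: ✓ CMP  NZCV=1001
4: · MOVEQ
5: ✓ ADDMI  r0←0x86
6: ✓ CMP  NZCV=0011
7: · SUBMI
8: ✓ SUBCS  r0←0x1a
9: · MOVVC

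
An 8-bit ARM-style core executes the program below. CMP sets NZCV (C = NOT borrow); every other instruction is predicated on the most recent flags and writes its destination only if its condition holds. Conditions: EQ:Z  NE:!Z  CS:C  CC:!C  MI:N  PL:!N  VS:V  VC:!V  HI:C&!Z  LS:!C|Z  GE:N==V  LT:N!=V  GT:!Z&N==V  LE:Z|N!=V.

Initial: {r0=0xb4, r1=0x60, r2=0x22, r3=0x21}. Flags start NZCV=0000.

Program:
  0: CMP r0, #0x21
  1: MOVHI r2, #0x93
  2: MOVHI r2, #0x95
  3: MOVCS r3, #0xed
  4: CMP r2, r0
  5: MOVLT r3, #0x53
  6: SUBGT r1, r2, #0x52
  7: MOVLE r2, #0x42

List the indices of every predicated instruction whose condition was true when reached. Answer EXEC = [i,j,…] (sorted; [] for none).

EXEC = [1,2,3,5,7]

[0] flags=1010 → (cmp)
[1] flags=1010 HI?T → r2=0x93
[2] flags=1010 HI?T → r2=0x95
[3] flags=1010 CS?T → r3=0xed
[4] flags=1000 → (cmp)
[5] flags=1000 LT?T → r3=0x53
[6] flags=1000 GT?F → skip
[7] flags=1000 LE?T → r2=0x42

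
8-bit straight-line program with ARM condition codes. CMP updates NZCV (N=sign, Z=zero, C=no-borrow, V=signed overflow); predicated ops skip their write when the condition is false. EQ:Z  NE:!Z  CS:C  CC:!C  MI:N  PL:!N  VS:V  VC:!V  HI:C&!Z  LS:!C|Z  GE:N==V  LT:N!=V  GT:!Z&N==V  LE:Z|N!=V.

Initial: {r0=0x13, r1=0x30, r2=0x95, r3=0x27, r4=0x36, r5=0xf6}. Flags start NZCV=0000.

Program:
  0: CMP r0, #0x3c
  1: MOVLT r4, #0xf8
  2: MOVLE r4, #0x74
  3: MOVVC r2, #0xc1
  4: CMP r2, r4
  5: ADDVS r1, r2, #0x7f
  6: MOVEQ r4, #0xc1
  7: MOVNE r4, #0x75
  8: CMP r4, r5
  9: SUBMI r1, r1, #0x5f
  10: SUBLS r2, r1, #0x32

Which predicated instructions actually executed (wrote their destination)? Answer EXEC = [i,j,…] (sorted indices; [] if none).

EXEC = [1,2,3,5,7,10]

[0] flags=1000 → (cmp)
[1] flags=1000 LT?T → r4=0xf8
[2] flags=1000 LE?T → r4=0x74
[3] flags=1000 VC?T → r2=0xc1
[4] flags=0011 → (cmp)
[5] flags=0011 VS?T → r1=0x40
[6] flags=0011 EQ?F → skip
[7] flags=0011 NE?T → r4=0x75
[8] flags=0000 → (cmp)
[9] flags=0000 MI?F → skip
[10] flags=0000 LS?T → r2=0x0e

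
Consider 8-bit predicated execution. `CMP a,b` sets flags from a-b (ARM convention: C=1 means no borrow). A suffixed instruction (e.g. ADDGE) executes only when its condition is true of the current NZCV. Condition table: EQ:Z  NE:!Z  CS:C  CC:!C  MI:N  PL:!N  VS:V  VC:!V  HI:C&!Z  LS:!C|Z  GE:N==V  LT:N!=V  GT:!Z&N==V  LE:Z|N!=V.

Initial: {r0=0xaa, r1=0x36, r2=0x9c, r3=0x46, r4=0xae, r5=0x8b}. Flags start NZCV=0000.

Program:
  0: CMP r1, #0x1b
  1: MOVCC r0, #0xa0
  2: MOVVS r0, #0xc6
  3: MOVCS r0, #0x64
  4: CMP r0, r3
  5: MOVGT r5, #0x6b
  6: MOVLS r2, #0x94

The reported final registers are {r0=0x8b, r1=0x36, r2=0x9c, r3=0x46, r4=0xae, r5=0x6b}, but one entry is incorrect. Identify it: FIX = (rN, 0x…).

0: ✓ CMP  NZCV=0010
1: · MOVCC
2: · MOVVS
3: ✓ MOVCS  r0←0x64
4: ✓ CMP  NZCV=0010
5: ✓ MOVGT  r5←0x6b
6: · MOVLS

FIX = (r0, 0x64)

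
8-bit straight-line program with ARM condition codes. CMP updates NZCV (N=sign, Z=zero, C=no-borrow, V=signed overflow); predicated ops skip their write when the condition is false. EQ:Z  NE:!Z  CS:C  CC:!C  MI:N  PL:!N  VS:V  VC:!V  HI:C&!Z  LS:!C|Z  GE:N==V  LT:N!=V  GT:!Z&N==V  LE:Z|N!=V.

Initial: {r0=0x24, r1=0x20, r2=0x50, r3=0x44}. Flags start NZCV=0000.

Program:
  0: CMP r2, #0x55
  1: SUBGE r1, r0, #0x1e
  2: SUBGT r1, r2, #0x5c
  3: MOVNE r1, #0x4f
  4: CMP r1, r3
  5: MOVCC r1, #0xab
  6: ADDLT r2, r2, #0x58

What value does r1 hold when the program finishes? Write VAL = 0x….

VAL = 0x4f

0: ✓ CMP  NZCV=1000
1: · SUBGE
2: · SUBGT
3: ✓ MOVNE  r1←0x4f
4: ✓ CMP  NZCV=0010
5: · MOVCC
6: · ADDLT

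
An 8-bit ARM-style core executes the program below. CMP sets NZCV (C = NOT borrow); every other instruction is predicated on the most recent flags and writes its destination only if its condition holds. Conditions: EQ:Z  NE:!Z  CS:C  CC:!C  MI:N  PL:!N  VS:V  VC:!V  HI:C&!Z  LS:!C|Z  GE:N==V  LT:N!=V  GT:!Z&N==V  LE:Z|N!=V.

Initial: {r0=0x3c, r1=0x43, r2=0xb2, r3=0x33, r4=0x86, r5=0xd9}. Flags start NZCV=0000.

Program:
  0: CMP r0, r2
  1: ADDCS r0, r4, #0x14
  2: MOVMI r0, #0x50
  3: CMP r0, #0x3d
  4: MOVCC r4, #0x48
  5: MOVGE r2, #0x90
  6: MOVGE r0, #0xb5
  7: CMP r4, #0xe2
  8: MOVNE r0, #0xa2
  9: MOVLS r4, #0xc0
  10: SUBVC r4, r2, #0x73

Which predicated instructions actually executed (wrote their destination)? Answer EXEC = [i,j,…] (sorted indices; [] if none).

0: ✓ CMP  NZCV=1001
1: · ADDCS
2: ✓ MOVMI  r0←0x50
3: ✓ CMP  NZCV=0010
4: · MOVCC
5: ✓ MOVGE  r2←0x90
6: ✓ MOVGE  r0←0xb5
7: ✓ CMP  NZCV=1000
8: ✓ MOVNE  r0←0xa2
9: ✓ MOVLS  r4←0xc0
10: ✓ SUBVC  r4←0x1d

EXEC = [2,5,6,8,9,10]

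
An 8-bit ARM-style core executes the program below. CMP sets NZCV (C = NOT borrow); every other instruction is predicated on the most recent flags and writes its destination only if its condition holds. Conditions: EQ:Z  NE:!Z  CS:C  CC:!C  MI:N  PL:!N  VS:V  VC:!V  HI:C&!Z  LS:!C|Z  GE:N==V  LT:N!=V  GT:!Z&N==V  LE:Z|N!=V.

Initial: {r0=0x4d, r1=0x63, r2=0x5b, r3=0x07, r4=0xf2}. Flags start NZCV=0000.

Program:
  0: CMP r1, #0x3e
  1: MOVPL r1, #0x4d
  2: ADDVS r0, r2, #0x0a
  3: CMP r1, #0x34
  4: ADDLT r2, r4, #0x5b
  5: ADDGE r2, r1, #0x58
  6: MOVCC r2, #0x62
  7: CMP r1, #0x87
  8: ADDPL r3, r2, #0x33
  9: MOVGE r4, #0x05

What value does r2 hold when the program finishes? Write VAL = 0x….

VAL = 0xa5

[0] flags=0010 → (cmp)
[1] flags=0010 PL?T → r1=0x4d
[2] flags=0010 VS?F → skip
[3] flags=0010 → (cmp)
[4] flags=0010 LT?F → skip
[5] flags=0010 GE?T → r2=0xa5
[6] flags=0010 CC?F → skip
[7] flags=1001 → (cmp)
[8] flags=1001 PL?F → skip
[9] flags=1001 GE?T → r4=0x05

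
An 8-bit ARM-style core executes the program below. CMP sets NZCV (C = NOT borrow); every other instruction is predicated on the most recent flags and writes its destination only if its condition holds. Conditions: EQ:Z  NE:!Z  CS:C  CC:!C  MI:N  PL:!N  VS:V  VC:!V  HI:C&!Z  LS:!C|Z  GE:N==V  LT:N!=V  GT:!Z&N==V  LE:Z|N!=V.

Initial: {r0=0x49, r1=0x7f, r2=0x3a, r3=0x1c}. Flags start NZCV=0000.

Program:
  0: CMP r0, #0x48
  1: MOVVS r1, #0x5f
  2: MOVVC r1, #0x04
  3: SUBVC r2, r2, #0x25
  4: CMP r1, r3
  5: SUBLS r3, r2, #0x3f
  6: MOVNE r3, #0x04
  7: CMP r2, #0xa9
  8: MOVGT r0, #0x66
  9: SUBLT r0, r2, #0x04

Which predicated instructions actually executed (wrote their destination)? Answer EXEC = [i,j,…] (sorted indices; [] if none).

0: ✓ CMP  NZCV=0010
1: · MOVVS
2: ✓ MOVVC  r1←0x04
3: ✓ SUBVC  r2←0x15
4: ✓ CMP  NZCV=1000
5: ✓ SUBLS  r3←0xd6
6: ✓ MOVNE  r3←0x04
7: ✓ CMP  NZCV=0000
8: ✓ MOVGT  r0←0x66
9: · SUBLT

EXEC = [2,3,5,6,8]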